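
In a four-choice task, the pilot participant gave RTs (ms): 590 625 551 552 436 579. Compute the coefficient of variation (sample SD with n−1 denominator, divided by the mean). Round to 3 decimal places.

0.116

n = 6, Σ = 3333, M = 555.5000
Σ(x−M)² = 20885.500; s = √(20885.500/5) = 64.6305
CV = 64.6305 / 555.5000 = 0.11635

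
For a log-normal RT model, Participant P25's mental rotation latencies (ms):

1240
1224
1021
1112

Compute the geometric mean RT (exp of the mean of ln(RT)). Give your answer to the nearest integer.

ln(RT): 7.1229, 7.1099, 6.9285, 7.0139
Mean ln(RT) = 28.1752/4 = 7.04380
Geometric mean = exp(7.04380) = 1145.73 ms

1146 ms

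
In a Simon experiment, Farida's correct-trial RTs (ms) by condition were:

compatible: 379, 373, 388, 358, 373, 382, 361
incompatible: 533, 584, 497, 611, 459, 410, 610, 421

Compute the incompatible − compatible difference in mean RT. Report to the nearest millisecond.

M(compatible) = 2614/7 = 373.429
M(incompatible) = 4125/8 = 515.625
Difference = 515.625 − 373.429 = 142.196 ms

142 ms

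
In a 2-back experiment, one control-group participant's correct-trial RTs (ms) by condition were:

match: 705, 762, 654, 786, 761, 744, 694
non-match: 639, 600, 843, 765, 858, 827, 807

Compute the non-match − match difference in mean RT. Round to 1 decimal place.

M(match) = 5106/7 = 729.429
M(non-match) = 5339/7 = 762.714
Difference = 762.714 − 729.429 = 33.286 ms

33.3 ms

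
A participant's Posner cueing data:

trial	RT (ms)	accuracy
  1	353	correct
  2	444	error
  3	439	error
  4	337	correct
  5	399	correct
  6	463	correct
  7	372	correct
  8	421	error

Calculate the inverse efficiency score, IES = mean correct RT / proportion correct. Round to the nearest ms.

616 ms

Correct trials (n=5): 353, 337, 399, 463, 372
Mean correct RT = 1924/5 = 384.8000 ms
Proportion correct = 5/8
IES = 384.8000 / (5/8) = 615.680 ms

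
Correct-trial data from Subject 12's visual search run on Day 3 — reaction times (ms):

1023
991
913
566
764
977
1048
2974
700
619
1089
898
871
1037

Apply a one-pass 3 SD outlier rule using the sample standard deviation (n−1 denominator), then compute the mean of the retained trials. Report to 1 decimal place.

884.3 ms

n = 14, ΣRT = 14470, M = 1033.571
Σ(x−M)² = 4407457.43; s = √(4407457.43/13) = 582.267
Cutoffs: 1033.571 ± 3·582.267 → [-713.2, 2780.4]
Outside: 2974 → excluded.
Retained (n=13): Σ = 11496, mean = 11496/13 = 884.308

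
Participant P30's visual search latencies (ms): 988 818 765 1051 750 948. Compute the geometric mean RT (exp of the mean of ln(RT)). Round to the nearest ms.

ln(RT): 6.8957, 6.7069, 6.6399, 6.9575, 6.6201, 6.8544
Mean ln(RT) = 40.6743/6 = 6.77906
Geometric mean = exp(6.77906) = 879.24 ms

879 ms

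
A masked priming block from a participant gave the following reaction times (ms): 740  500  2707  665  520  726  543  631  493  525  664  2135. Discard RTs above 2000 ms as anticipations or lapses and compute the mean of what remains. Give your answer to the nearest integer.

Excluded: 2135, 2707
Retained (n=10): Σ = 6007
Mean = 6007/10 = 600.7000

601 ms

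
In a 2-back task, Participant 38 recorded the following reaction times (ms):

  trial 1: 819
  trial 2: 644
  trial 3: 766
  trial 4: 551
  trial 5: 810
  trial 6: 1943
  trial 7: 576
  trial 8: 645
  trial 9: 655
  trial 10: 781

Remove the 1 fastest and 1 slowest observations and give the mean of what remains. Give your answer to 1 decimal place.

712.0 ms

Sorted: 551, 576, 644, 645, 655, 766, 781, 810, 819, 1943
Drop lowest 1 (551) and highest 1 (1943)
Remaining (n=8): Σ = 5696, mean = 5696/8 = 712.000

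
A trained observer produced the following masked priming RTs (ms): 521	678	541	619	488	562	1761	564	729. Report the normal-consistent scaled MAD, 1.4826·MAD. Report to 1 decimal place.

81.5 ms

Sorted: 488, 521, 541, 562, 564, 619, 678, 729, 1761 → median = 564
|x − 564| sorted: 0, 2, 23, 43, 55, 76, 114, 165, 1197 → MAD = 55
Robust SD ≈ 1.4826 × 55 = 81.543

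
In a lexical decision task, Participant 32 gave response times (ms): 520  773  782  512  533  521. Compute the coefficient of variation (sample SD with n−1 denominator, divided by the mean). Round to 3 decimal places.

0.218

n = 6, Σ = 3641, M = 606.8333
Σ(x−M)² = 87646.833; s = √(87646.833/5) = 132.3985
CV = 132.3985 / 606.8333 = 0.21818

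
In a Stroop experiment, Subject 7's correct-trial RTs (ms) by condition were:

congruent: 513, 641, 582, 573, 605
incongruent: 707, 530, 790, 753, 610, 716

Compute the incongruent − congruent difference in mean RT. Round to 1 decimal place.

M(congruent) = 2914/5 = 582.800
M(incongruent) = 4106/6 = 684.333
Difference = 684.333 − 582.800 = 101.533 ms

101.5 ms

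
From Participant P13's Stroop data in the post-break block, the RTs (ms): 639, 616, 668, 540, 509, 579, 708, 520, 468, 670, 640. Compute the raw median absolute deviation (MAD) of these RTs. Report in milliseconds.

54 ms

Sorted: 468, 509, 520, 540, 579, 616, 639, 640, 668, 670, 708 → median = 616
|x − 616|: 23, 0, 52, 76, 107, 37, 92, 96, 148, 54, 24
Sorted deviations: 0, 23, 24, 37, 52, 54, 76, 92, 96, 107, 148 → MAD = 54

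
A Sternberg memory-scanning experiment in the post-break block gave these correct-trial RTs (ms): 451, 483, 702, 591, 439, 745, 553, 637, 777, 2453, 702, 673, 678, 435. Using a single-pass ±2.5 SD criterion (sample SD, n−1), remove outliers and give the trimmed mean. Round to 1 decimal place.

605.1 ms

n = 14, ΣRT = 10319, M = 737.071
Σ(x−M)² = 3347838.93; s = √(3347838.93/13) = 507.470
Cutoffs: 737.071 ± 2.5·507.470 → [-531.6, 2005.7]
Outside: 2453 → excluded.
Retained (n=13): Σ = 7866, mean = 7866/13 = 605.077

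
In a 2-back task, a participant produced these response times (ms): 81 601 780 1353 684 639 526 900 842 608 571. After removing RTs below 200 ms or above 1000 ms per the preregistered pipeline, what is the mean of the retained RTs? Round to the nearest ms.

Excluded: 81, 1353
Retained (n=9): Σ = 6151
Mean = 6151/9 = 683.4444

683 ms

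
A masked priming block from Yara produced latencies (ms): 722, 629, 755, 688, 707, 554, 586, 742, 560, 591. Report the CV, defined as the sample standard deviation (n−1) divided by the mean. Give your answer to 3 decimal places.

n = 10, Σ = 6534, M = 653.4000
Σ(x−M)² = 54584.400; s = √(54584.400/9) = 77.8777
CV = 77.8777 / 653.4000 = 0.11919

0.119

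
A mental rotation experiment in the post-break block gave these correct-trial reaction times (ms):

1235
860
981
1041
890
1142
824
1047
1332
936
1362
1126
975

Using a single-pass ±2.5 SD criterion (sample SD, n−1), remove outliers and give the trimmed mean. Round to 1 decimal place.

1057.8 ms

n = 13, ΣRT = 13751, M = 1057.769
Σ(x−M)² = 360796.31; s = √(360796.31/12) = 173.397
Cutoffs: 1057.769 ± 2.5·173.397 → [624.3, 1491.3]
No RTs fall outside the cutoffs; all 13 retained. Mean = 13751/13 = 1057.769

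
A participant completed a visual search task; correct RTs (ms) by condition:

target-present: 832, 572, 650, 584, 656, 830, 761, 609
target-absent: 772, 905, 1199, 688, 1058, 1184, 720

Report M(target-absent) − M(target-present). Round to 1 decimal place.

245.5 ms

M(target-present) = 5494/8 = 686.750
M(target-absent) = 6526/7 = 932.286
Difference = 932.286 − 686.750 = 245.536 ms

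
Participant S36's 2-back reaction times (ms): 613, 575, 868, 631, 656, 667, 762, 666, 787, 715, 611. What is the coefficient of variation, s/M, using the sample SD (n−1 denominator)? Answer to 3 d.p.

n = 11, Σ = 7551, M = 686.4545
Σ(x−M)² = 77900.727; s = √(77900.727/10) = 88.2614
CV = 88.2614 / 686.4545 = 0.12858

0.129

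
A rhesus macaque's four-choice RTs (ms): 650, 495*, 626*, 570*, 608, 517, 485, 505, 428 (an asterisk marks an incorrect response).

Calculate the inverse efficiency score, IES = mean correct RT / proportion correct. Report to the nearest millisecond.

798 ms

Correct trials (n=6): 650, 608, 517, 485, 505, 428
Mean correct RT = 3193/6 = 532.1667 ms
Proportion correct = 6/9
IES = 532.1667 / (6/9) = 798.250 ms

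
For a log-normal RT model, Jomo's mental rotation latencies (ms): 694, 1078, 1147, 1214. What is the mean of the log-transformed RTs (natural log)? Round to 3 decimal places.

ln(RT): 6.5425, 6.9829, 7.0449, 7.1017
Σ ln(RT) = 27.6719
Mean = 27.6719/4 = 6.91798

6.918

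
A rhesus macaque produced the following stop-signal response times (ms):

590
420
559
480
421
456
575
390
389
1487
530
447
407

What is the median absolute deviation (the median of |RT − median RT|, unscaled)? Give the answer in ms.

Sorted: 389, 390, 407, 420, 421, 447, 456, 480, 530, 559, 575, 590, 1487 → median = 456
|x − 456|: 134, 36, 103, 24, 35, 0, 119, 66, 67, 1031, 74, 9, 49
Sorted deviations: 0, 9, 24, 35, 36, 49, 66, 67, 74, 103, 119, 134, 1031 → MAD = 66

66 ms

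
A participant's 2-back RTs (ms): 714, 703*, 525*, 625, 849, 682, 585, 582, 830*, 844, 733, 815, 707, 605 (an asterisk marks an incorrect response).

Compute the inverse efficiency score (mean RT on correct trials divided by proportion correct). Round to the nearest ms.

896 ms

Correct trials (n=11): 714, 625, 849, 682, 585, 582, 844, 733, 815, 707, 605
Mean correct RT = 7741/11 = 703.7273 ms
Proportion correct = 11/14
IES = 703.7273 / (11/14) = 895.653 ms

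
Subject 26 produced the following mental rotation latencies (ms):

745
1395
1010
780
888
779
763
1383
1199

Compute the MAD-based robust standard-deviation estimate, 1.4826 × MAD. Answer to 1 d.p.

185.3 ms

Sorted: 745, 763, 779, 780, 888, 1010, 1199, 1383, 1395 → median = 888
|x − 888| sorted: 0, 108, 109, 122, 125, 143, 311, 495, 507 → MAD = 125
Robust SD ≈ 1.4826 × 125 = 185.325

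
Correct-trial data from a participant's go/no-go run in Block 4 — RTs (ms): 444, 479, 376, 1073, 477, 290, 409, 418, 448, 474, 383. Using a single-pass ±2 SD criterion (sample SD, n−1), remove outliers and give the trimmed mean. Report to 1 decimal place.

419.8 ms

n = 11, ΣRT = 5271, M = 479.182
Σ(x−M)² = 419217.64; s = √(419217.64/10) = 204.748
Cutoffs: 479.182 ± 2·204.748 → [69.7, 888.7]
Outside: 1073 → excluded.
Retained (n=10): Σ = 4198, mean = 4198/10 = 419.800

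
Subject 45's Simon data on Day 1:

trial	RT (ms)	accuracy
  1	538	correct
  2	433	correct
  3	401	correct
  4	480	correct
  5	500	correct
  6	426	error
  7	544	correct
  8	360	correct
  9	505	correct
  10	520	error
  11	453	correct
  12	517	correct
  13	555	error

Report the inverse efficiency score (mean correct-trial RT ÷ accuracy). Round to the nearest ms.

Correct trials (n=10): 538, 433, 401, 480, 500, 544, 360, 505, 453, 517
Mean correct RT = 4731/10 = 473.1000 ms
Proportion correct = 10/13
IES = 473.1000 / (10/13) = 615.030 ms

615 ms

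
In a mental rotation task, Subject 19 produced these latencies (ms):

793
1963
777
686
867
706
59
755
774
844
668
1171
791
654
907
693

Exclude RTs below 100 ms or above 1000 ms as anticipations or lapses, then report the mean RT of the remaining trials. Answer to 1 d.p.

762.7 ms

Excluded: 59, 1171, 1963
Retained (n=13): Σ = 9915
Mean = 9915/13 = 762.6923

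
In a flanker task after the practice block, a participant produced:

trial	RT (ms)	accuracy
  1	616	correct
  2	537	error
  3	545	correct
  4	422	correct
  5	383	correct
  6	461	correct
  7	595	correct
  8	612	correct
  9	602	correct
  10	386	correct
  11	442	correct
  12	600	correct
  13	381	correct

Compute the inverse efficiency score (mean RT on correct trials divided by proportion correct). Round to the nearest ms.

Correct trials (n=12): 616, 545, 422, 383, 461, 595, 612, 602, 386, 442, 600, 381
Mean correct RT = 6045/12 = 503.7500 ms
Proportion correct = 12/13
IES = 503.7500 / (12/13) = 545.729 ms

546 ms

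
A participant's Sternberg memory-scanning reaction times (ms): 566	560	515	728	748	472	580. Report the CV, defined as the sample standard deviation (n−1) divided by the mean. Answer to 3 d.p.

n = 7, Σ = 4169, M = 595.5714
Σ(x−M)² = 64915.714; s = √(64915.714/6) = 104.0158
CV = 104.0158 / 595.5714 = 0.17465

0.175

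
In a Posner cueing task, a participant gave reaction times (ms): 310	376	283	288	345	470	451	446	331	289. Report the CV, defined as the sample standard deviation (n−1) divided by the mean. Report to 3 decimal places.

0.203

n = 10, Σ = 3589, M = 358.9000
Σ(x−M)² = 47740.900; s = √(47740.900/9) = 72.8323
CV = 72.8323 / 358.9000 = 0.20293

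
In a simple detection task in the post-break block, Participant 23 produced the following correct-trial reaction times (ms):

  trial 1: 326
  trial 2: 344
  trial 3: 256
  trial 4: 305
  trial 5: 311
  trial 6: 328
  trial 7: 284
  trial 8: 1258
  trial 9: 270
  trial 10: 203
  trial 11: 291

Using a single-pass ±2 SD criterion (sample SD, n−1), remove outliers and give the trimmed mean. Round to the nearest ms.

292 ms

n = 11, ΣRT = 4176, M = 379.636
Σ(x−M)² = 864126.55; s = √(864126.55/10) = 293.960
Cutoffs: 379.636 ± 2·293.960 → [-208.3, 967.6]
Outside: 1258 → excluded.
Retained (n=10): Σ = 2918, mean = 2918/10 = 291.800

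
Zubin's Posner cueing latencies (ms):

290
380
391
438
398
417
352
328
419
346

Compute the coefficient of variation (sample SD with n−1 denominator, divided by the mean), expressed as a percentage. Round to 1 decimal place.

n = 10, Σ = 3759, M = 375.9000
Σ(x−M)² = 19274.900; s = √(19274.900/9) = 46.2780
CV = 46.2780 / 375.9000 = 0.12311 = 12.311%

12.3%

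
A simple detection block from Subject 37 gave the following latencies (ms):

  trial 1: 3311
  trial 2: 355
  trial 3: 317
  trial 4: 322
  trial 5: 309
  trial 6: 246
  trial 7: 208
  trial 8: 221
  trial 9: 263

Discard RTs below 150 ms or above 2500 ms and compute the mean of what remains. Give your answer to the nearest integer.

280 ms

Excluded: 3311
Retained (n=8): Σ = 2241
Mean = 2241/8 = 280.1250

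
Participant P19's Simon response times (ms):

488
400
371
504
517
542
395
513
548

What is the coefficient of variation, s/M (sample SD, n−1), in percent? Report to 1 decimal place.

14.3%

n = 9, Σ = 4278, M = 475.3333
Σ(x−M)² = 36876.000; s = √(36876.000/8) = 67.8933
CV = 67.8933 / 475.3333 = 0.14283 = 14.283%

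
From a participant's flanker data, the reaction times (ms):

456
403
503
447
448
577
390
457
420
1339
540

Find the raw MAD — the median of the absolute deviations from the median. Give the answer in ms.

Sorted: 390, 403, 420, 447, 448, 456, 457, 503, 540, 577, 1339 → median = 456
|x − 456|: 0, 53, 47, 9, 8, 121, 66, 1, 36, 883, 84
Sorted deviations: 0, 1, 8, 9, 36, 47, 53, 66, 84, 121, 883 → MAD = 47

47 ms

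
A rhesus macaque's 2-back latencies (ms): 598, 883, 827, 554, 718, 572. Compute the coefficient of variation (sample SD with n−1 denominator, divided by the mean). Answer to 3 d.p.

0.202

n = 6, Σ = 4152, M = 692.0000
Σ(x−M)² = 97662.000; s = √(97662.000/5) = 139.7584
CV = 139.7584 / 692.0000 = 0.20196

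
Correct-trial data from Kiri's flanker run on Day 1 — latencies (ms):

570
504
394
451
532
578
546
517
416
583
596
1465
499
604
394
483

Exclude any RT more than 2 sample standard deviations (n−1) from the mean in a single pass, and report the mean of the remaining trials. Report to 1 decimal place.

511.1 ms

n = 16, ΣRT = 9132, M = 570.750
Σ(x−M)² = 924705.00; s = √(924705.00/15) = 248.288
Cutoffs: 570.750 ± 2·248.288 → [74.2, 1067.3]
Outside: 1465 → excluded.
Retained (n=15): Σ = 7667, mean = 7667/15 = 511.133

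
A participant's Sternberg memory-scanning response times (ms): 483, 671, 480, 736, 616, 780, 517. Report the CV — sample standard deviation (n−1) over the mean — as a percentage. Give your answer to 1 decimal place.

20.0%

n = 7, Σ = 4283, M = 611.8571
Σ(x−M)² = 90186.857; s = √(90186.857/6) = 122.6016
CV = 122.6016 / 611.8571 = 0.20038 = 20.038%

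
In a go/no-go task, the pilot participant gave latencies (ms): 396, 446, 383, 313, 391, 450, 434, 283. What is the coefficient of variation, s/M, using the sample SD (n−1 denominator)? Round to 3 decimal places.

n = 8, Σ = 3096, M = 387.0000
Σ(x−M)² = 26064.000; s = √(26064.000/7) = 61.0199
CV = 61.0199 / 387.0000 = 0.15767

0.158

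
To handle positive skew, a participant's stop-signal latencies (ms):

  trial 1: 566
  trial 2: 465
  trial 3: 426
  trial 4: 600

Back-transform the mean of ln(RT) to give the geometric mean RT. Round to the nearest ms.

ln(RT): 6.3386, 6.1420, 6.0544, 6.3969
Mean ln(RT) = 24.9320/4 = 6.23300
Geometric mean = exp(6.23300) = 509.28 ms

509 ms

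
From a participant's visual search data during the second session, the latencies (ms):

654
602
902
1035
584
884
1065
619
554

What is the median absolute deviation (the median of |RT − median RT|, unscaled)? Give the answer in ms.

100 ms

Sorted: 554, 584, 602, 619, 654, 884, 902, 1035, 1065 → median = 654
|x − 654|: 0, 52, 248, 381, 70, 230, 411, 35, 100
Sorted deviations: 0, 35, 52, 70, 100, 230, 248, 381, 411 → MAD = 100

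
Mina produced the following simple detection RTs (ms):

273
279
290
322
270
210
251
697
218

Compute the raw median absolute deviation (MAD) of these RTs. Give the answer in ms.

22 ms

Sorted: 210, 218, 251, 270, 273, 279, 290, 322, 697 → median = 273
|x − 273|: 0, 6, 17, 49, 3, 63, 22, 424, 55
Sorted deviations: 0, 3, 6, 17, 22, 49, 55, 63, 424 → MAD = 22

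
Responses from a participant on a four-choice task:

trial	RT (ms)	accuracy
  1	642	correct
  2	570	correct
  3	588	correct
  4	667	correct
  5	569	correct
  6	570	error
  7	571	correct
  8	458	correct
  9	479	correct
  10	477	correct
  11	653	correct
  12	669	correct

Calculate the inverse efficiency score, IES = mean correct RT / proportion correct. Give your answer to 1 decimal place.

629.1 ms

Correct trials (n=11): 642, 570, 588, 667, 569, 571, 458, 479, 477, 653, 669
Mean correct RT = 6343/11 = 576.6364 ms
Proportion correct = 11/12
IES = 576.6364 / (11/12) = 629.058 ms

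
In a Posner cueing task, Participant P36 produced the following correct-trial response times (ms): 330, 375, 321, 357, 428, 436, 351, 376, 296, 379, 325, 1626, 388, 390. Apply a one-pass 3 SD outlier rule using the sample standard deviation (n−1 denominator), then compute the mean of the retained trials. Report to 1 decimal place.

365.5 ms

n = 14, ΣRT = 6378, M = 455.571
Σ(x−M)² = 1495639.43; s = √(1495639.43/13) = 339.189
Cutoffs: 455.571 ± 3·339.189 → [-562.0, 1473.1]
Outside: 1626 → excluded.
Retained (n=13): Σ = 4752, mean = 4752/13 = 365.538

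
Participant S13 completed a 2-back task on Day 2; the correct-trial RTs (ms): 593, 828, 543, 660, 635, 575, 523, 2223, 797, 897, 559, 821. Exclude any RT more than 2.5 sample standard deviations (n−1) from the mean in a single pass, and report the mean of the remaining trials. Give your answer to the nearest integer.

676 ms

n = 12, ΣRT = 9654, M = 804.500
Σ(x−M)² = 2376487.00; s = √(2376487.00/11) = 464.806
Cutoffs: 804.500 ± 2.5·464.806 → [-357.5, 1966.5]
Outside: 2223 → excluded.
Retained (n=11): Σ = 7431, mean = 7431/11 = 675.545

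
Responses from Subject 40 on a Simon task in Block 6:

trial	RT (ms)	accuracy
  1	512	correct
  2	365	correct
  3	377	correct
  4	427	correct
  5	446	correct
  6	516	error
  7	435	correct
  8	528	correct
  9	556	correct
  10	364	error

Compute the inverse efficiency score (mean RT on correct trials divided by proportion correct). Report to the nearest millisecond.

Correct trials (n=8): 512, 365, 377, 427, 446, 435, 528, 556
Mean correct RT = 3646/8 = 455.7500 ms
Proportion correct = 8/10
IES = 455.7500 / (8/10) = 569.688 ms

570 ms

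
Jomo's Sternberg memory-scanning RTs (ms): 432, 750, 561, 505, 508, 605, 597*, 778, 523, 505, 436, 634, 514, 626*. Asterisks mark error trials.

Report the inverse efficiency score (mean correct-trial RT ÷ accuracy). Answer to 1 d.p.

Correct trials (n=12): 432, 750, 561, 505, 508, 605, 778, 523, 505, 436, 634, 514
Mean correct RT = 6751/12 = 562.5833 ms
Proportion correct = 12/14
IES = 562.5833 / (12/14) = 656.347 ms

656.3 ms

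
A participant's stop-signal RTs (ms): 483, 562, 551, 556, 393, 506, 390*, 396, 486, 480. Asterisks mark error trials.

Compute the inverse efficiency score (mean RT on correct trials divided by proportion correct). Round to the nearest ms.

Correct trials (n=9): 483, 562, 551, 556, 393, 506, 396, 486, 480
Mean correct RT = 4413/9 = 490.3333 ms
Proportion correct = 9/10
IES = 490.3333 / (9/10) = 544.815 ms

545 ms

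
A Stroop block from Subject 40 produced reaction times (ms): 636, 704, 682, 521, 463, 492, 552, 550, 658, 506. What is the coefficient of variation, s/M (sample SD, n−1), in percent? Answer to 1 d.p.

n = 10, Σ = 5764, M = 576.4000
Σ(x−M)² = 66944.400; s = √(66944.400/9) = 86.2454
CV = 86.2454 / 576.4000 = 0.14963 = 14.963%

15.0%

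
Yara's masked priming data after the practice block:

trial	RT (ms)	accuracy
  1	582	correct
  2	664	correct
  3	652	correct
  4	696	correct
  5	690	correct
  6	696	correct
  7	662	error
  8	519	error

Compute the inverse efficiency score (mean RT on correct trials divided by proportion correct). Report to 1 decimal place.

884.4 ms

Correct trials (n=6): 582, 664, 652, 696, 690, 696
Mean correct RT = 3980/6 = 663.3333 ms
Proportion correct = 6/8
IES = 663.3333 / (6/8) = 884.444 ms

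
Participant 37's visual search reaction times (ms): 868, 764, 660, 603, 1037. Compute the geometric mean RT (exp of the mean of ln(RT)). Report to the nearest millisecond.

772 ms

ln(RT): 6.7662, 6.6386, 6.4922, 6.4019, 6.9441
Mean ln(RT) = 33.2430/5 = 6.64860
Geometric mean = exp(6.64860) = 771.70 ms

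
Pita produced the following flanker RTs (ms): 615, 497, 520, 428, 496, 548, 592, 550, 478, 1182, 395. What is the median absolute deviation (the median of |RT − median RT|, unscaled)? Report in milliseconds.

Sorted: 395, 428, 478, 496, 497, 520, 548, 550, 592, 615, 1182 → median = 520
|x − 520|: 95, 23, 0, 92, 24, 28, 72, 30, 42, 662, 125
Sorted deviations: 0, 23, 24, 28, 30, 42, 72, 92, 95, 125, 662 → MAD = 42

42 ms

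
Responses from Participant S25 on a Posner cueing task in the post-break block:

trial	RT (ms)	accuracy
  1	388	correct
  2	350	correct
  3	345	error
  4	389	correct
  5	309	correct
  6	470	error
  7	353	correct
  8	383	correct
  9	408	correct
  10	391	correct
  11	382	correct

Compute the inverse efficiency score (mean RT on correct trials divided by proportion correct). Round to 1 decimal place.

455.3 ms

Correct trials (n=9): 388, 350, 389, 309, 353, 383, 408, 391, 382
Mean correct RT = 3353/9 = 372.5556 ms
Proportion correct = 9/11
IES = 372.5556 / (9/11) = 455.346 ms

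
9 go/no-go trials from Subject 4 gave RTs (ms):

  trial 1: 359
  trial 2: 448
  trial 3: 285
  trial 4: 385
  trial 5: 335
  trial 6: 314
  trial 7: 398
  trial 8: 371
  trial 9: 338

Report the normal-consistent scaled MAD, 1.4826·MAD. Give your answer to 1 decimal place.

Sorted: 285, 314, 335, 338, 359, 371, 385, 398, 448 → median = 359
|x − 359| sorted: 0, 12, 21, 24, 26, 39, 45, 74, 89 → MAD = 26
Robust SD ≈ 1.4826 × 26 = 38.548

38.5 ms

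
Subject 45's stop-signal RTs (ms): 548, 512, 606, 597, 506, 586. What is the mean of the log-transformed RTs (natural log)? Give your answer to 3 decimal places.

6.324

ln(RT): 6.3063, 6.2383, 6.4069, 6.3919, 6.2265, 6.3733
Σ ln(RT) = 37.9433
Mean = 37.9433/6 = 6.32388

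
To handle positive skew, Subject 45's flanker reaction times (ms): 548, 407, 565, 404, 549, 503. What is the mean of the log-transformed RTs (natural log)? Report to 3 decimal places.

ln(RT): 6.3063, 6.0088, 6.3368, 6.0014, 6.3081, 6.2206
Σ ln(RT) = 37.1820
Mean = 37.1820/6 = 6.19700

6.197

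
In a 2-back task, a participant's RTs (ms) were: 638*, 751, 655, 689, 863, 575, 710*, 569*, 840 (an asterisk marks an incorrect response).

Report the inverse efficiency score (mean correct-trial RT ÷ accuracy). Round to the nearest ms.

Correct trials (n=6): 751, 655, 689, 863, 575, 840
Mean correct RT = 4373/6 = 728.8333 ms
Proportion correct = 6/9
IES = 728.8333 / (6/9) = 1093.250 ms

1093 ms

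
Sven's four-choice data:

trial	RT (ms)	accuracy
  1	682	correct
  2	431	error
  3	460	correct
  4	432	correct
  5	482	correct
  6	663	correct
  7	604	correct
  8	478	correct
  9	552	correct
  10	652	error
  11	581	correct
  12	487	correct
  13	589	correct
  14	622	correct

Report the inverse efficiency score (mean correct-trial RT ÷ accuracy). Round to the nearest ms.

Correct trials (n=12): 682, 460, 432, 482, 663, 604, 478, 552, 581, 487, 589, 622
Mean correct RT = 6632/12 = 552.6667 ms
Proportion correct = 12/14
IES = 552.6667 / (12/14) = 644.778 ms

645 ms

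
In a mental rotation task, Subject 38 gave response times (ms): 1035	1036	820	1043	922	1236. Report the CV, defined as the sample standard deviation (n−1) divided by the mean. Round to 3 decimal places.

0.137

n = 6, Σ = 6092, M = 1015.3333
Σ(x−M)² = 97139.333; s = √(97139.333/5) = 139.3839
CV = 139.3839 / 1015.3333 = 0.13728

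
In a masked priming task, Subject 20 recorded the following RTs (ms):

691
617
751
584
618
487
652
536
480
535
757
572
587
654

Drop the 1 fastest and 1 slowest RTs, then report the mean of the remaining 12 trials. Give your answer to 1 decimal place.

Sorted: 480, 487, 535, 536, 572, 584, 587, 617, 618, 652, 654, 691, 751, 757
Drop lowest 1 (480) and highest 1 (757)
Remaining (n=12): Σ = 7284, mean = 7284/12 = 607.000

607.0 ms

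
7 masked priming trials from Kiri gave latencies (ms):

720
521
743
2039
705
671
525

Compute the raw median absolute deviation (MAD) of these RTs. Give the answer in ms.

38 ms

Sorted: 521, 525, 671, 705, 720, 743, 2039 → median = 705
|x − 705|: 15, 184, 38, 1334, 0, 34, 180
Sorted deviations: 0, 15, 34, 38, 180, 184, 1334 → MAD = 38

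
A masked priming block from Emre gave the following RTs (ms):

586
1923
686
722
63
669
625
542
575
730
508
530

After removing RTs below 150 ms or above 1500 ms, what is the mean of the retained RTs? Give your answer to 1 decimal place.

617.3 ms

Excluded: 63, 1923
Retained (n=10): Σ = 6173
Mean = 6173/10 = 617.3000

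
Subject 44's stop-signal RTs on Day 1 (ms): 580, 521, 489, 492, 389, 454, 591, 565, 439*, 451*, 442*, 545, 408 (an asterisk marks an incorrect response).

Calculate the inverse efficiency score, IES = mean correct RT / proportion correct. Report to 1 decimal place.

654.4 ms

Correct trials (n=10): 580, 521, 489, 492, 389, 454, 591, 565, 545, 408
Mean correct RT = 5034/10 = 503.4000 ms
Proportion correct = 10/13
IES = 503.4000 / (10/13) = 654.420 ms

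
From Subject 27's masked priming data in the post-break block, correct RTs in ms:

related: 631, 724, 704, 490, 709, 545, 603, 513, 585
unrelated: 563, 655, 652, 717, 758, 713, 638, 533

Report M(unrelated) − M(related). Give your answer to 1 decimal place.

M(related) = 5504/9 = 611.556
M(unrelated) = 5229/8 = 653.625
Difference = 653.625 − 611.556 = 42.069 ms

42.1 ms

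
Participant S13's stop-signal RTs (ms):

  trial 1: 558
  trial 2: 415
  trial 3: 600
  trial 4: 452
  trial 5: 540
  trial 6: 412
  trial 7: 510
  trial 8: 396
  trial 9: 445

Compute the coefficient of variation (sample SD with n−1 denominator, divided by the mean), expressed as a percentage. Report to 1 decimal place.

n = 9, Σ = 4328, M = 480.8889
Σ(x−M)² = 42890.889; s = √(42890.889/8) = 73.2213
CV = 73.2213 / 480.8889 = 0.15226 = 15.226%

15.2%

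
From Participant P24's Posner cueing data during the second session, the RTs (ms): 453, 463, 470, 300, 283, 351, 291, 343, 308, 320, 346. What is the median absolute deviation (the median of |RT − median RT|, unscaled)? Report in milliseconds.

43 ms

Sorted: 283, 291, 300, 308, 320, 343, 346, 351, 453, 463, 470 → median = 343
|x − 343|: 110, 120, 127, 43, 60, 8, 52, 0, 35, 23, 3
Sorted deviations: 0, 3, 8, 23, 35, 43, 52, 60, 110, 120, 127 → MAD = 43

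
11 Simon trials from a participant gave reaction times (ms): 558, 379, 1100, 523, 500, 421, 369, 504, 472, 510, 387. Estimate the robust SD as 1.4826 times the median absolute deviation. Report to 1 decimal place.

Sorted: 369, 379, 387, 421, 472, 500, 504, 510, 523, 558, 1100 → median = 500
|x − 500| sorted: 0, 4, 10, 23, 28, 58, 79, 113, 121, 131, 600 → MAD = 58
Robust SD ≈ 1.4826 × 58 = 85.991

86.0 ms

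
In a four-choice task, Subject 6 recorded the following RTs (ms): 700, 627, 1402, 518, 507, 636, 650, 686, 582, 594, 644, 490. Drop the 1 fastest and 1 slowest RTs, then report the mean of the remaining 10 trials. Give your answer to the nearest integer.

614 ms

Sorted: 490, 507, 518, 582, 594, 627, 636, 644, 650, 686, 700, 1402
Drop lowest 1 (490) and highest 1 (1402)
Remaining (n=10): Σ = 6144, mean = 6144/10 = 614.400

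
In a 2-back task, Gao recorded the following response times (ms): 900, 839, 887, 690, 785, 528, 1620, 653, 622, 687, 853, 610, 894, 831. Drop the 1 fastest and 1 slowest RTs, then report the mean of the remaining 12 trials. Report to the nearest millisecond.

771 ms

Sorted: 528, 610, 622, 653, 687, 690, 785, 831, 839, 853, 887, 894, 900, 1620
Drop lowest 1 (528) and highest 1 (1620)
Remaining (n=12): Σ = 9251, mean = 9251/12 = 770.917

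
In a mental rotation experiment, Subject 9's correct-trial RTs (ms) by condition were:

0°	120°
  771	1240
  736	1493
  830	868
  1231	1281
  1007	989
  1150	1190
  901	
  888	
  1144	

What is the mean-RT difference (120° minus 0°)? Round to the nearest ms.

M(0°) = 8658/9 = 962.000
M(120°) = 7061/6 = 1176.833
Difference = 1176.833 − 962.000 = 214.833 ms

215 ms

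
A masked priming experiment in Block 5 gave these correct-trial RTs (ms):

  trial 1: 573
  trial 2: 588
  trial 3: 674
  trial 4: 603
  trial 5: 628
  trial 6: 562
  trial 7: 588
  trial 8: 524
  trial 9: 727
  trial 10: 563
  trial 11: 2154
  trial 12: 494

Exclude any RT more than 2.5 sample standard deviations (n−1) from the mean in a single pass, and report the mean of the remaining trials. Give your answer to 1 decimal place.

n = 12, ΣRT = 8678, M = 723.167
Σ(x−M)² = 2276115.67; s = √(2276115.67/11) = 454.884
Cutoffs: 723.167 ± 2.5·454.884 → [-414.0, 1860.4]
Outside: 2154 → excluded.
Retained (n=11): Σ = 6524, mean = 6524/11 = 593.091

593.1 ms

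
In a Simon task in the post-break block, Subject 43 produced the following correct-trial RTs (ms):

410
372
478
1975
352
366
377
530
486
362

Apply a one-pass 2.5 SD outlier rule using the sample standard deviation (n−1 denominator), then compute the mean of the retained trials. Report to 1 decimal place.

n = 10, ΣRT = 5708, M = 570.800
Σ(x−M)² = 2225595.60; s = √(2225595.60/9) = 497.281
Cutoffs: 570.800 ± 2.5·497.281 → [-672.4, 1814.0]
Outside: 1975 → excluded.
Retained (n=9): Σ = 3733, mean = 3733/9 = 414.778

414.8 ms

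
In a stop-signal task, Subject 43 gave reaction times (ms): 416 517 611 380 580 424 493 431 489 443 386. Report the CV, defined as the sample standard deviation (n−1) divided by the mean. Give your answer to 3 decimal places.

0.161

n = 11, Σ = 5170, M = 470.0000
Σ(x−M)² = 57518.000; s = √(57518.000/10) = 75.8406
CV = 75.8406 / 470.0000 = 0.16136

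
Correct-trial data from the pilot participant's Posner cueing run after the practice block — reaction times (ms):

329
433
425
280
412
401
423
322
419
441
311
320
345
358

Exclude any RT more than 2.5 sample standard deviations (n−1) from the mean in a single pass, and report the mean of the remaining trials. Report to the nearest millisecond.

n = 14, ΣRT = 5219, M = 372.786
Σ(x−M)² = 38696.36; s = √(38696.36/13) = 54.559
Cutoffs: 372.786 ± 2.5·54.559 → [236.4, 509.2]
No RTs fall outside the cutoffs; all 14 retained. Mean = 5219/14 = 372.786

373 ms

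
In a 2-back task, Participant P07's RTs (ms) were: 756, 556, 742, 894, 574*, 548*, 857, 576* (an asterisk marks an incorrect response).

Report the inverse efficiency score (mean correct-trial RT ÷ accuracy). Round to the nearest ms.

Correct trials (n=5): 756, 556, 742, 894, 857
Mean correct RT = 3805/5 = 761.0000 ms
Proportion correct = 5/8
IES = 761.0000 / (5/8) = 1217.600 ms

1218 ms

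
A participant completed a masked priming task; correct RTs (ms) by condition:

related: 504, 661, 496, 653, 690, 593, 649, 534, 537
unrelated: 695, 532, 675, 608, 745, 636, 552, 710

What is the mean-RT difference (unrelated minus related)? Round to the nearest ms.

53 ms

M(related) = 5317/9 = 590.778
M(unrelated) = 5153/8 = 644.125
Difference = 644.125 − 590.778 = 53.347 ms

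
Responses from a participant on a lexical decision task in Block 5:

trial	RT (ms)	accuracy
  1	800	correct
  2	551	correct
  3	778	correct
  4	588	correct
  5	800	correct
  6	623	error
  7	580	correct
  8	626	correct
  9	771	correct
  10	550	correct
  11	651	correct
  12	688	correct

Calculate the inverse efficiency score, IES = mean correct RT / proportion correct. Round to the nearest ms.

732 ms

Correct trials (n=11): 800, 551, 778, 588, 800, 580, 626, 771, 550, 651, 688
Mean correct RT = 7383/11 = 671.1818 ms
Proportion correct = 11/12
IES = 671.1818 / (11/12) = 732.198 ms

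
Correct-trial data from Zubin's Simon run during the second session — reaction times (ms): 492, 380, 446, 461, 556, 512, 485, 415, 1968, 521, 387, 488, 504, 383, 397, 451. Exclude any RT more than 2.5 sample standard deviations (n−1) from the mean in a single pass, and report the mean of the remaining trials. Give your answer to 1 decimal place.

458.5 ms

n = 16, ΣRT = 8846, M = 552.875
Σ(x−M)² = 2179991.75; s = √(2179991.75/15) = 381.225
Cutoffs: 552.875 ± 2.5·381.225 → [-400.2, 1505.9]
Outside: 1968 → excluded.
Retained (n=15): Σ = 6878, mean = 6878/15 = 458.533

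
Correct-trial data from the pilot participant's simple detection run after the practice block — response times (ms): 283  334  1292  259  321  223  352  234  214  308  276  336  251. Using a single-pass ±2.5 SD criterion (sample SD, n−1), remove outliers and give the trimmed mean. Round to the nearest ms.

283 ms

n = 13, ΣRT = 4683, M = 360.231
Σ(x−M)² = 965192.31; s = √(965192.31/12) = 283.607
Cutoffs: 360.231 ± 2.5·283.607 → [-348.8, 1069.2]
Outside: 1292 → excluded.
Retained (n=12): Σ = 3391, mean = 3391/12 = 282.583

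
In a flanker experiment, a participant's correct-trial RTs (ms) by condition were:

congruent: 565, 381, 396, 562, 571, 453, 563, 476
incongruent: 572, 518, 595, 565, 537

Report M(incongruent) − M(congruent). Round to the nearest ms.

M(congruent) = 3967/8 = 495.875
M(incongruent) = 2787/5 = 557.400
Difference = 557.400 − 495.875 = 61.525 ms

62 ms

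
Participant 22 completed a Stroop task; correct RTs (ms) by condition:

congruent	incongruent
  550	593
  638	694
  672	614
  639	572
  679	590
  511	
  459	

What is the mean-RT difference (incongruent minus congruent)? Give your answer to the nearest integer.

20 ms

M(congruent) = 4148/7 = 592.571
M(incongruent) = 3063/5 = 612.600
Difference = 612.600 − 592.571 = 20.029 ms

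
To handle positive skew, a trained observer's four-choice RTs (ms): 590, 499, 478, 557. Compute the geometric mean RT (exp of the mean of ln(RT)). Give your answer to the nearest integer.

ln(RT): 6.3801, 6.2126, 6.1696, 6.3226
Mean ln(RT) = 25.0849/4 = 6.27123
Geometric mean = exp(6.27123) = 529.13 ms

529 ms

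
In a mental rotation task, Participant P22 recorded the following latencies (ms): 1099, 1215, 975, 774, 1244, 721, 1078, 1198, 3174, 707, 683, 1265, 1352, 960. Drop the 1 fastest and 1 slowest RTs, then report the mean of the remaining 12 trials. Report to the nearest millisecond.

1049 ms

Sorted: 683, 707, 721, 774, 960, 975, 1078, 1099, 1198, 1215, 1244, 1265, 1352, 3174
Drop lowest 1 (683) and highest 1 (3174)
Remaining (n=12): Σ = 12588, mean = 12588/12 = 1049.000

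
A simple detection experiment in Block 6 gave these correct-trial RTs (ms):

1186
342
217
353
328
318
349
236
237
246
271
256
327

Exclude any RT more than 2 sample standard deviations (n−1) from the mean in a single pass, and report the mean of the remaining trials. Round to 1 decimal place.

n = 13, ΣRT = 4666, M = 358.923
Σ(x−M)² = 769318.92; s = √(769318.92/12) = 253.199
Cutoffs: 358.923 ± 2·253.199 → [-147.5, 865.3]
Outside: 1186 → excluded.
Retained (n=12): Σ = 3480, mean = 3480/12 = 290.000

290.0 ms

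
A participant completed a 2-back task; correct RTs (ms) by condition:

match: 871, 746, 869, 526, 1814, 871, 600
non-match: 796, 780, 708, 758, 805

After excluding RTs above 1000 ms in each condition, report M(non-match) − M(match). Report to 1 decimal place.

match: exclude 1814
M(match) = 4483/6 = 747.167
M(non-match) = 3847/5 = 769.400
Difference = 769.400 − 747.167 = 22.233 ms

22.2 ms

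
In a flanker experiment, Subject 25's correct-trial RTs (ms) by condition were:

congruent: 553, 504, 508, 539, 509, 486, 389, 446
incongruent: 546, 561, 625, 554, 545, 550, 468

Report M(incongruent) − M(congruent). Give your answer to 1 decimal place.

58.1 ms

M(congruent) = 3934/8 = 491.750
M(incongruent) = 3849/7 = 549.857
Difference = 549.857 − 491.750 = 58.107 ms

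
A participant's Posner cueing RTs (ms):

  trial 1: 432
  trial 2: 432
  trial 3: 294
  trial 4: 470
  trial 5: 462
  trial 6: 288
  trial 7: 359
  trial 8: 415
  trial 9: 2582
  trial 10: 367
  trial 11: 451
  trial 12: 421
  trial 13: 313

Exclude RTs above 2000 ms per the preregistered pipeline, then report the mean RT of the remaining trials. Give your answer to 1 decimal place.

Excluded: 2582
Retained (n=12): Σ = 4704
Mean = 4704/12 = 392.0000

392.0 ms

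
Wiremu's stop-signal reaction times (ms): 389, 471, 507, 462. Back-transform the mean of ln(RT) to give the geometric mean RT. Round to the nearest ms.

455 ms

ln(RT): 5.9636, 6.1549, 6.2285, 6.1356
Mean ln(RT) = 24.4825/4 = 6.12063
Geometric mean = exp(6.12063) = 455.15 ms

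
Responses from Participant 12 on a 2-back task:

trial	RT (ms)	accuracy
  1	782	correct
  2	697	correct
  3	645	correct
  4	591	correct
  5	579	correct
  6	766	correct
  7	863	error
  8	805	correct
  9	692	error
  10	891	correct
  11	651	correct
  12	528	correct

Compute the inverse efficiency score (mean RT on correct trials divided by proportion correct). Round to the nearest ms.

Correct trials (n=10): 782, 697, 645, 591, 579, 766, 805, 891, 651, 528
Mean correct RT = 6935/10 = 693.5000 ms
Proportion correct = 10/12
IES = 693.5000 / (10/12) = 832.200 ms

832 ms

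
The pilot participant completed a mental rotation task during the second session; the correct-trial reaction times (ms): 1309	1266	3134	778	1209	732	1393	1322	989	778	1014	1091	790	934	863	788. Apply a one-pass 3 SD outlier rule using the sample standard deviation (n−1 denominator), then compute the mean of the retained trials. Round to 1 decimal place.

n = 16, ΣRT = 18390, M = 1149.375
Σ(x−M)² = 4956159.75; s = √(4956159.75/15) = 574.814
Cutoffs: 1149.375 ± 3·574.814 → [-575.1, 2873.8]
Outside: 3134 → excluded.
Retained (n=15): Σ = 15256, mean = 15256/15 = 1017.067

1017.1 ms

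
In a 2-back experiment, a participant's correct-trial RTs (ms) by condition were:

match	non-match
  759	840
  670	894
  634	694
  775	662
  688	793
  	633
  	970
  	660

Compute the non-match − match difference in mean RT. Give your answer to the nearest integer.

63 ms

M(match) = 3526/5 = 705.200
M(non-match) = 6146/8 = 768.250
Difference = 768.250 − 705.200 = 63.050 ms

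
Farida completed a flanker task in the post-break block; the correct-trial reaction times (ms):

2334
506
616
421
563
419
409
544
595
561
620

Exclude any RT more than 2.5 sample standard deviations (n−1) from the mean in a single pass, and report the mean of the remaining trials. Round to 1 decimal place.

n = 11, ΣRT = 7588, M = 689.818
Σ(x−M)² = 3034841.64; s = √(3034841.64/10) = 550.894
Cutoffs: 689.818 ± 2.5·550.894 → [-687.4, 2067.1]
Outside: 2334 → excluded.
Retained (n=10): Σ = 5254, mean = 5254/10 = 525.400

525.4 ms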